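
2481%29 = 16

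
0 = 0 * 81296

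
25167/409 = 61 + 218/409 = 61.53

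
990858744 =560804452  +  430054292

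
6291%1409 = 655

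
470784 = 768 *613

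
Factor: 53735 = 5^1*11^1 * 977^1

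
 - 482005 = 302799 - 784804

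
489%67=20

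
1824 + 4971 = 6795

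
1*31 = 31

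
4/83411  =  4/83411 =0.00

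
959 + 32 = 991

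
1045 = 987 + 58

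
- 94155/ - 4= 94155/4 = 23538.75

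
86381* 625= 53988125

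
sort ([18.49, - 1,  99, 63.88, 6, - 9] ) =[ -9, - 1, 6,18.49,63.88, 99] 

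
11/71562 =11/71562 = 0.00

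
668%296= 76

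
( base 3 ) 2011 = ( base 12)4a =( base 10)58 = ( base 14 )42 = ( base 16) 3A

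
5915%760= 595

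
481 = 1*481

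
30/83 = 30/83 = 0.36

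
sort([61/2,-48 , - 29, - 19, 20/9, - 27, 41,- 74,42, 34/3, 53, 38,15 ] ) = [-74, - 48,-29, - 27, - 19,  20/9, 34/3 , 15,  61/2, 38, 41, 42,53] 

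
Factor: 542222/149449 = 2^1 * 19^2*199^( - 1) = 722/199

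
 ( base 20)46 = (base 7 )152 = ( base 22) 3K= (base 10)86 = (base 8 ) 126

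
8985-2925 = 6060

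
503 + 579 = 1082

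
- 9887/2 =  - 4944 + 1/2 = - 4943.50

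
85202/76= 42601/38=1121.08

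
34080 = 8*4260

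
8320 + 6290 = 14610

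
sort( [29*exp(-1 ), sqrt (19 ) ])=[ sqrt(19 ),  29*exp( - 1 )]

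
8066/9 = 8066/9 =896.22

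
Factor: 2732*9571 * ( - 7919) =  - 2^2 * 17^1*563^1*683^1*7919^1  =  -  207065790268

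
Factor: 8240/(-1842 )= - 2^3*3^( - 1) * 5^1*103^1*307^( - 1 )= - 4120/921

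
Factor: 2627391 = 3^1*13^1*67369^1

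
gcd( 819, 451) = 1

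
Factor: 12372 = 2^2*3^1 * 1031^1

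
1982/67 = 29 +39/67 = 29.58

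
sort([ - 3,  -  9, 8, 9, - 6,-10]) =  [ - 10 , - 9,-6, - 3, 8,9 ] 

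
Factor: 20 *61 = 2^2*5^1* 61^1 = 1220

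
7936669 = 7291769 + 644900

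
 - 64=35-99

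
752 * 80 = 60160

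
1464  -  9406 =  - 7942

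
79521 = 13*6117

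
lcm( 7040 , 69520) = 556160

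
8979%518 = 173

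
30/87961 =30/87961 = 0.00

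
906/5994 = 151/999 =0.15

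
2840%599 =444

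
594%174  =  72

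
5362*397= 2128714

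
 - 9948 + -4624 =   -  14572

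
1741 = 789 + 952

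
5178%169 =108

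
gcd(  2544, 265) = 53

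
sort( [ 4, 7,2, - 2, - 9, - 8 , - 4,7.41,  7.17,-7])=[-9,  -  8, - 7, - 4,-2, 2, 4,7,7.17,7.41]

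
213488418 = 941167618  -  727679200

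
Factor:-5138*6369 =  - 2^1 *3^1* 7^1* 11^1*193^1*367^1= - 32723922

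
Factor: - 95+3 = - 2^2*23^1 = - 92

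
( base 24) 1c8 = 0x368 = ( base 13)521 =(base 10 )872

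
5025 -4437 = 588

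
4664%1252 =908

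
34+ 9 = 43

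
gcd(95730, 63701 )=1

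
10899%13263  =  10899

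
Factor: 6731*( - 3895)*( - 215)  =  5^2 * 19^1*41^1*43^1*53^1*127^1 = 5636707675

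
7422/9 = 824 + 2/3 = 824.67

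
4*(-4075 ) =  - 16300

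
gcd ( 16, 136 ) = 8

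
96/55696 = 6/3481 = 0.00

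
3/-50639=-3/50639 = - 0.00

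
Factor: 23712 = 2^5*3^1*13^1 *19^1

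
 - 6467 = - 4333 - 2134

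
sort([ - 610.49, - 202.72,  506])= [ - 610.49, - 202.72, 506]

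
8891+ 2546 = 11437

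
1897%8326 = 1897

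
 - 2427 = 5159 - 7586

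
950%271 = 137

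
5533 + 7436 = 12969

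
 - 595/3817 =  - 595/3817 = - 0.16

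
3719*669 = 2488011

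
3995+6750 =10745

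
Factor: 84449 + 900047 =2^4 * 37^1*1663^1 = 984496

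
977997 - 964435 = 13562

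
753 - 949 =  - 196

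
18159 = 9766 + 8393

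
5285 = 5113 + 172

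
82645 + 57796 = 140441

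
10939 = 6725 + 4214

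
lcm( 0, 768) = 0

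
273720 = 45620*6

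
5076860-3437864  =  1638996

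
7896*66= 521136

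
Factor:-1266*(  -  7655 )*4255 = 41236183650 = 2^1*3^1*5^2*23^1 * 37^1*211^1*1531^1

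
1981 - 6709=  - 4728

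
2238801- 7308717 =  - 5069916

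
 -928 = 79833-80761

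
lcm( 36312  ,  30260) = 181560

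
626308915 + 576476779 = 1202785694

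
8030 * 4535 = 36416050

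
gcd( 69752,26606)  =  2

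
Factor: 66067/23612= 2^( - 2)*5903^( - 1)*66067^1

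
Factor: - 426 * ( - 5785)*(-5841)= -2^1*3^3*5^1*11^1*13^1*59^1 * 71^1*89^1 = -14394618810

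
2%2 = 0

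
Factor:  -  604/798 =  - 302/399 =- 2^1*3^( -1 ) * 7^( - 1)*19^(  -  1) * 151^1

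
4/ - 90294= - 1 + 45145/45147= -  0.00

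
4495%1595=1305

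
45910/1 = 45910 = 45910.00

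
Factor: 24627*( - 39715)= -978061305 = - 3^1*5^1 *13^2  *  47^1 * 8209^1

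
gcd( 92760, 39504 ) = 24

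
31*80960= 2509760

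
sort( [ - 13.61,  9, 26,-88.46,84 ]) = [ - 88.46,  -  13.61,9,26, 84]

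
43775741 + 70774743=114550484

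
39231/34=1153+29/34 = 1153.85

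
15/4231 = 15/4231  =  0.00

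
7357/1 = 7357 = 7357.00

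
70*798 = 55860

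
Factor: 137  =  137^1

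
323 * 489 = 157947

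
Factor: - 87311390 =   -  2^1*5^1 * 8731139^1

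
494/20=24 + 7/10 = 24.70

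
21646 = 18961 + 2685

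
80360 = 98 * 820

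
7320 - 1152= 6168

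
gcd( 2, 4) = 2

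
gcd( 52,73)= 1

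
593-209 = 384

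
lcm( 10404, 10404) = 10404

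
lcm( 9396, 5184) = 150336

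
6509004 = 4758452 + 1750552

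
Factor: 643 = 643^1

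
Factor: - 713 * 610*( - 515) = 2^1 * 5^2*23^1 * 31^1*61^1*103^1=223988950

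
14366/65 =221 + 1/65  =  221.02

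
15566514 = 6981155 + 8585359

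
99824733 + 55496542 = 155321275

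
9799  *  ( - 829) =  - 8123371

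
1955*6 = 11730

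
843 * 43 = 36249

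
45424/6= 7570+2/3 = 7570.67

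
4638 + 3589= 8227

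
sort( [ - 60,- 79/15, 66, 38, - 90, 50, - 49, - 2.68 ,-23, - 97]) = [ - 97, - 90,  -  60, - 49, - 23,-79/15, - 2.68, 38, 50,66] 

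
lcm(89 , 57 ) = 5073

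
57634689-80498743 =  -22864054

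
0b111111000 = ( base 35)ee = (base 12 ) 360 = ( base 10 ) 504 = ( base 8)770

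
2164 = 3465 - 1301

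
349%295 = 54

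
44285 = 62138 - 17853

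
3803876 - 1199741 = 2604135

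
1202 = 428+774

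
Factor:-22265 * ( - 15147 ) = 337247955=3^4*5^1*11^1*17^1*61^1*73^1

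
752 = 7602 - 6850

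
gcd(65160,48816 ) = 72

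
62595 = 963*65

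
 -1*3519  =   - 3519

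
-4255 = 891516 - 895771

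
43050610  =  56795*758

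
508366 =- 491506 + 999872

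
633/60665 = 633/60665 = 0.01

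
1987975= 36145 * 55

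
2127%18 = 3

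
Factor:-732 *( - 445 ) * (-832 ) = -2^8*3^1*5^1*13^1*61^1*89^1 = -  271015680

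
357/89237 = 357/89237  =  0.00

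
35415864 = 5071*6984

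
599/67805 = 599/67805 = 0.01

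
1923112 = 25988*74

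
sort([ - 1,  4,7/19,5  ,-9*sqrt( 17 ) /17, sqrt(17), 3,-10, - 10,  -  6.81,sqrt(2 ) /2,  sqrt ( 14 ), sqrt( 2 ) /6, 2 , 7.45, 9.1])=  [  -  10 , - 10, - 6.81,- 9*sqrt ( 17)/17,- 1,sqrt ( 2)/6, 7/19 , sqrt ( 2 ) /2,  2,  3,  sqrt( 14),4, sqrt( 17 ),5,  7.45,9.1 ] 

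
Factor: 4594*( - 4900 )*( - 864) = 2^8 *3^3*5^2 * 7^2 * 2297^1 = 19449158400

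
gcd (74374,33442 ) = 2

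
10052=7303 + 2749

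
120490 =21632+98858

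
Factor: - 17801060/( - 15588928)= 2^( - 4 )*5^1*243577^( -1)*890053^1 = 4450265/3897232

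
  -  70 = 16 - 86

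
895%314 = 267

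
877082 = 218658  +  658424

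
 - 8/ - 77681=8/77681 = 0.00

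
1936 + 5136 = 7072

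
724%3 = 1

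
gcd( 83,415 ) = 83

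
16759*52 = 871468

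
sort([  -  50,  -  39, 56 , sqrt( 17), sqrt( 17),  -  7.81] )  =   [  -  50, - 39,  -  7.81, sqrt( 17), sqrt(17) , 56] 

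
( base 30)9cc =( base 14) 3132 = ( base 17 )1C56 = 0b10000100011000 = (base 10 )8472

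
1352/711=1 + 641/711 = 1.90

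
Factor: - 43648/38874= - 2^6 * 3^( - 1) *19^( - 1)  =  - 64/57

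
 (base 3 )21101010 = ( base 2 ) 1010100000000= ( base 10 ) 5376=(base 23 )a3h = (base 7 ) 21450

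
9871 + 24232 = 34103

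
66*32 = 2112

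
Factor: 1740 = 2^2*3^1*5^1*29^1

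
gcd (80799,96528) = 3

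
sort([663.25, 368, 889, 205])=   [205,368, 663.25, 889] 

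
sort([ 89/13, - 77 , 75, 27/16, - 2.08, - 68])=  [ - 77, -68, - 2.08, 27/16,89/13,75 ]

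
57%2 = 1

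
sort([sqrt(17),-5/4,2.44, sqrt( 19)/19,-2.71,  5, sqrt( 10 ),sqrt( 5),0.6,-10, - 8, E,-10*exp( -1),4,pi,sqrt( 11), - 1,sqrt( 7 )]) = [ - 10,-8, -10*exp( - 1 ),-2.71, - 5/4,-1,sqrt(19)/19,0.6 , sqrt( 5 ),2.44,sqrt( 7),E,pi,sqrt( 10), sqrt( 11), 4,  sqrt(17 ) , 5]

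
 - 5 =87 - 92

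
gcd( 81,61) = 1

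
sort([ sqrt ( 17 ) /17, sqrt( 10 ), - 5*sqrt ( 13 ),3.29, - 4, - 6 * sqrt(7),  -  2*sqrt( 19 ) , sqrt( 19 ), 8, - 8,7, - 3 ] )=[ - 5 * sqrt(13), - 6*sqrt( 7) , - 2*sqrt( 19), -8, - 4, - 3,sqrt (17 ) /17, sqrt ( 10), 3.29,sqrt( 19 ),  7, 8 ]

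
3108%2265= 843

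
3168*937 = 2968416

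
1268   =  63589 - 62321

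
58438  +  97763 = 156201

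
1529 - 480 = 1049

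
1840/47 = 39+7/47   =  39.15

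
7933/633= 12 + 337/633 = 12.53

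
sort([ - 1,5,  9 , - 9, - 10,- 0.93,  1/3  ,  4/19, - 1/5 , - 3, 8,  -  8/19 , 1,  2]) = [- 10, - 9, - 3, - 1 ,  -  0.93,  -  8/19, - 1/5,4/19,  1/3,1 , 2,5,  8, 9]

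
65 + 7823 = 7888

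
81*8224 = 666144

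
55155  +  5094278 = 5149433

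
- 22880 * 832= - 19036160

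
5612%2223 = 1166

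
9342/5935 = 1 + 3407/5935 = 1.57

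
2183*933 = 2036739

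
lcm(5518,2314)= 71734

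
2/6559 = 2/6559 = 0.00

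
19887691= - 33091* (- 601 )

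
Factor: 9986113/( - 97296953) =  - 13^( - 1) * 79^(-1)*211^( - 1)* 449^( - 1)*9986113^1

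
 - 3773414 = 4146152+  - 7919566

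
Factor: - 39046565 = - 5^1*1481^1*5273^1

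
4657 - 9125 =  - 4468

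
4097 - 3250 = 847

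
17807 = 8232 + 9575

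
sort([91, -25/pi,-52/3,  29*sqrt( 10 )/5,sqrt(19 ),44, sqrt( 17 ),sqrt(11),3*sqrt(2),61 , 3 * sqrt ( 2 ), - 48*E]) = [- 48* E,-52/3, - 25/pi, sqrt(11 ),sqrt ( 17) , 3*sqrt(2), 3 * sqrt( 2),sqrt(19 ),29 * sqrt(10 )/5,44, 61 , 91]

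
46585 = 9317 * 5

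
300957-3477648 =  - 3176691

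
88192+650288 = 738480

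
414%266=148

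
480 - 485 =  - 5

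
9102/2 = 4551=4551.00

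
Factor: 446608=2^4 * 103^1 * 271^1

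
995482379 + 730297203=1725779582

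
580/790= 58/79= 0.73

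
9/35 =9/35 = 0.26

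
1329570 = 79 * 16830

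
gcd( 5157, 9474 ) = 3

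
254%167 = 87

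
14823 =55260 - 40437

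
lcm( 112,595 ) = 9520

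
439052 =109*4028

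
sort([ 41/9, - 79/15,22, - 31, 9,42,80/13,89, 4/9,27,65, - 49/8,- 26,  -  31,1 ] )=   [ - 31, -31, - 26, -49/8, - 79/15, 4/9,1,41/9,80/13,9, 22,27,  42, 65,89] 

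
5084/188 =27 + 2/47  =  27.04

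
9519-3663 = 5856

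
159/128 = 1 + 31/128  =  1.24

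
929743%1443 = 451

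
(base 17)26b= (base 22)199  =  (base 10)691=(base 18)227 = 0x2B3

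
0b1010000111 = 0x287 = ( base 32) k7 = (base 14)343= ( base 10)647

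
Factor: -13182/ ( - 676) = 2^ ( - 1)*3^1*13^1 = 39/2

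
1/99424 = 1/99424=0.00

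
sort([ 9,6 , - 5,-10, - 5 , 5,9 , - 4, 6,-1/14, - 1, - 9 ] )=[  -  10, - 9  , - 5, - 5, - 4, -1, - 1/14, 5,6,6, 9,9]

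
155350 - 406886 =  - 251536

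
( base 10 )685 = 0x2ad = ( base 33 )kp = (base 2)1010101101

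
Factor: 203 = 7^1 * 29^1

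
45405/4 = 11351  +  1/4 = 11351.25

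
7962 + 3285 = 11247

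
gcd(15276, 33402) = 114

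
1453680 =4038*360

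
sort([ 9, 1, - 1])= [  -  1,1,9 ]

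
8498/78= 108 + 37/39 = 108.95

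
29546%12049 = 5448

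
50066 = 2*25033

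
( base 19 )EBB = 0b1010010011010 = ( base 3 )21020100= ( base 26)7km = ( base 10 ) 5274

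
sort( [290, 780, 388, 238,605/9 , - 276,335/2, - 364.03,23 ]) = [ - 364.03,-276, 23, 605/9, 335/2, 238, 290, 388, 780 ] 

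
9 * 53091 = 477819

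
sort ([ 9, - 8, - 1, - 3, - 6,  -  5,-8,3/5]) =[  -  8,- 8, - 6, -5, - 3, - 1,3/5,9]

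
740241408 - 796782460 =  - 56541052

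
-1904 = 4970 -6874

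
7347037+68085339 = 75432376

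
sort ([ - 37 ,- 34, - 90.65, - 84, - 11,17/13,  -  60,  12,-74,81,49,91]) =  [-90.65, - 84,- 74, - 60,  -  37, - 34, - 11,17/13,12 , 49, 81,91 ]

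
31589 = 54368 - 22779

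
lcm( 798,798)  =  798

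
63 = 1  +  62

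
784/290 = 392/145 = 2.70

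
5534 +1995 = 7529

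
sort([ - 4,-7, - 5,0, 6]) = [-7,  -  5,-4, 0,6 ]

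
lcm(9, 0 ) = 0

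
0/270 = 0 = 0.00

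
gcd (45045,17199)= 819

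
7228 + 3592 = 10820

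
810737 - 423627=387110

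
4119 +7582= 11701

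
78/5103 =26/1701 = 0.02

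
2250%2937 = 2250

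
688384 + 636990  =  1325374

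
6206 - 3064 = 3142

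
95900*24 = 2301600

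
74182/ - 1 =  - 74182/1  =  - 74182.00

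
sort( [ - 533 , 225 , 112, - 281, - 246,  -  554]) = [ - 554,  -  533, - 281, - 246,112, 225] 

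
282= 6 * 47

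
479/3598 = 479/3598 = 0.13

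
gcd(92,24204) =4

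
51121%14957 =6250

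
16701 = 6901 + 9800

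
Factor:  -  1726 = -2^1*863^1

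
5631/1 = 5631 = 5631.00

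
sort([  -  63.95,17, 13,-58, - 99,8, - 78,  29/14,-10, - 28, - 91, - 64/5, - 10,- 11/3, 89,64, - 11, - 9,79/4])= [ - 99,- 91, - 78 , - 63.95,  -  58 ,-28, - 64/5, - 11, - 10,  -  10 , - 9,-11/3,29/14,8,13 , 17, 79/4 , 64, 89 ] 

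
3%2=1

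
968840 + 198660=1167500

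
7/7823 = 7/7823  =  0.00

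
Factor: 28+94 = 122 = 2^1*61^1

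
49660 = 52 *955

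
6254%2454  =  1346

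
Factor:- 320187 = - 3^1 * 7^1*79^1*193^1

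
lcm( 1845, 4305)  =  12915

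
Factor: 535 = 5^1 * 107^1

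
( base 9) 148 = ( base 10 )125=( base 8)175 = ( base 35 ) 3K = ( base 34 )3n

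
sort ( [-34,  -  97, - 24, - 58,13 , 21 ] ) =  [-97, - 58, - 34, - 24,13,21]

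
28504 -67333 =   -  38829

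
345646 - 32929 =312717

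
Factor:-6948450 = -2^1* 3^3*5^2*5147^1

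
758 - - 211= 969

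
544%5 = 4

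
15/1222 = 15/1222 = 0.01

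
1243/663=1 + 580/663 = 1.87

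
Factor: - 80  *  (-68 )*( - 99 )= - 2^6 * 3^2 *5^1*11^1*17^1=- 538560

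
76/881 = 76/881 = 0.09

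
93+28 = 121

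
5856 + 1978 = 7834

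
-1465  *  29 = -42485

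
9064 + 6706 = 15770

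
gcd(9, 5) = 1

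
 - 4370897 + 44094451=39723554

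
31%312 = 31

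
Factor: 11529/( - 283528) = - 2^ ( - 3 )*3^3* 83^ ( - 1) =- 27/664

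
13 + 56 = 69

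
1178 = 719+459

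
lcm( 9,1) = 9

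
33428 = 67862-34434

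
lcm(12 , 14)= 84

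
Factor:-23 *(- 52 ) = 1196 = 2^2*13^1*23^1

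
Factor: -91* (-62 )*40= 225680 = 2^4*5^1*7^1*13^1*31^1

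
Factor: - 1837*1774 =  - 3258838 = - 2^1 * 11^1 * 167^1*887^1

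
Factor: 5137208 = 2^3*642151^1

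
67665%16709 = 829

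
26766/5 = 26766/5 = 5353.20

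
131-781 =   -  650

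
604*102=61608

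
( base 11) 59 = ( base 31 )22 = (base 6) 144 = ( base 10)64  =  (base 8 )100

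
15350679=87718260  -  72367581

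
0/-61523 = 0/1 = - 0.00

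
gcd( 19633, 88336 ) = 1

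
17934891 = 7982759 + 9952132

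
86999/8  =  10874 + 7/8 = 10874.88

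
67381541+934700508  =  1002082049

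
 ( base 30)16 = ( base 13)2A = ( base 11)33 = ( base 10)36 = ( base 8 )44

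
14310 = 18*795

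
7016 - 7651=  - 635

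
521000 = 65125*8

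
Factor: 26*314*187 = 2^2*11^1*13^1*17^1* 157^1 = 1526668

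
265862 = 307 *866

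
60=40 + 20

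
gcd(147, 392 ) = 49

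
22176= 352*63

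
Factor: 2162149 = 11^2*107^1*167^1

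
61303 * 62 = 3800786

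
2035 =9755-7720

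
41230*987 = 40694010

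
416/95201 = 416/95201 = 0.00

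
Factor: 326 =2^1*163^1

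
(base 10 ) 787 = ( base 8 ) 1423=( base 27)124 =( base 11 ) 656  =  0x313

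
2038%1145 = 893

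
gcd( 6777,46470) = 3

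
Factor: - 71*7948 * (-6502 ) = 2^3*71^1*1987^1 * 3251^1 = 3669130616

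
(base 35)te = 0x405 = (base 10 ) 1029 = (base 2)10000000101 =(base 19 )2G3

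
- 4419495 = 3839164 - 8258659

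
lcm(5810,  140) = 11620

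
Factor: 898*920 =2^4*5^1*23^1*449^1 = 826160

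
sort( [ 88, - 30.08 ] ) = [ - 30.08, 88]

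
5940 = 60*99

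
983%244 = 7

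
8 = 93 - 85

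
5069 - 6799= - 1730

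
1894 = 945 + 949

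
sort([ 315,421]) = [315,421]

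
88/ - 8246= - 44/4123 = -  0.01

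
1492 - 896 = 596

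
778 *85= 66130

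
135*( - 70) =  - 9450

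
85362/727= 85362/727 = 117.42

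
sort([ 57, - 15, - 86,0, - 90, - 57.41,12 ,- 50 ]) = [ - 90, - 86,-57.41, - 50,- 15,  0,12, 57]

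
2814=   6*469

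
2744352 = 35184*78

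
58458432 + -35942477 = 22515955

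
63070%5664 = 766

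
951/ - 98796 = -317/32932 = -0.01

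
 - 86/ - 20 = 43/10 = 4.30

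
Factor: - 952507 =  - 952507^1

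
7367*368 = 2711056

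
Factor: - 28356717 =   -  3^1*1229^1*7691^1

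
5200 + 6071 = 11271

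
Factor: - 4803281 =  - 7^1*487^1 * 1409^1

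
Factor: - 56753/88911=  - 3^( - 3)*19^1*29^1*37^( - 1)*89^( - 1 )*103^1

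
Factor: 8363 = 8363^1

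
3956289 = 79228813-75272524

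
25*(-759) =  - 18975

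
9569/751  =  12 + 557/751 = 12.74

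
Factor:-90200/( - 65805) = 2^3*3^(-1 )*5^1*11^1*107^( - 1 ) = 440/321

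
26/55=26/55= 0.47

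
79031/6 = 13171+5/6 = 13171.83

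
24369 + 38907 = 63276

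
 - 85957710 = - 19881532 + - 66076178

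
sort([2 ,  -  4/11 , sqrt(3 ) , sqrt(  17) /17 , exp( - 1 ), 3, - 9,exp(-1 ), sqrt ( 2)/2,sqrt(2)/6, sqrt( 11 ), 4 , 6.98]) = [ - 9  , - 4/11,  sqrt(2)/6, sqrt (17) /17, exp( -1), exp (-1 ),  sqrt( 2 ) /2, sqrt(3), 2 , 3, sqrt(11) , 4, 6.98 ]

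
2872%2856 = 16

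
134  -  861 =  - 727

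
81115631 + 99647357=180762988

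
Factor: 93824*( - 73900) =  - 2^9*5^2*733^1*739^1 =-6933593600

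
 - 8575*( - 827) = 7091525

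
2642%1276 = 90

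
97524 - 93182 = 4342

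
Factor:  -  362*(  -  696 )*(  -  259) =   -  2^4*3^1*7^1*29^1*37^1*181^1 = - 65255568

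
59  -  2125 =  - 2066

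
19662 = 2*9831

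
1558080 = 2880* 541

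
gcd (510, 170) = 170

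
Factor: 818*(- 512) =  - 418816 = - 2^10*409^1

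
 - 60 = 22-82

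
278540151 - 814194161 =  - 535654010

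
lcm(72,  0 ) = 0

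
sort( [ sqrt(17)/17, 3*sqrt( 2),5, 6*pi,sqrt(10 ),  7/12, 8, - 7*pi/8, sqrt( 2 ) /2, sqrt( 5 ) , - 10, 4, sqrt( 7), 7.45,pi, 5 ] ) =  [ - 10,-7 *pi/8,sqrt(17)/17, 7/12, sqrt( 2 ) /2, sqrt( 5), sqrt( 7),pi,  sqrt(10 ),4,  3*sqrt( 2 ) , 5, 5, 7.45, 8,6*pi]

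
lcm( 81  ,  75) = 2025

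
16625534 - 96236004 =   -  79610470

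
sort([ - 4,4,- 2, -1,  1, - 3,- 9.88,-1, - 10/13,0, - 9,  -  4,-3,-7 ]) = [-9.88,-9, - 7, - 4,-4, - 3, - 3,-2, - 1, - 1, - 10/13, 0,1 , 4 ]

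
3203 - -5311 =8514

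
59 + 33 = 92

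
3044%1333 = 378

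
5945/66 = 5945/66 = 90.08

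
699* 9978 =6974622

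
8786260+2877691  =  11663951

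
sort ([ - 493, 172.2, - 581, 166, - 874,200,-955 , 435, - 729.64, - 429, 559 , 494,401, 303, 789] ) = [- 955,-874,-729.64, - 581,- 493, - 429, 166,172.2 , 200,303, 401, 435,494, 559,789] 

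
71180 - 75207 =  - 4027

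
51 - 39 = 12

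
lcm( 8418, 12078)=277794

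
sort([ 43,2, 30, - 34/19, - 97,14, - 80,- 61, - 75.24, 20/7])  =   [ - 97 , -80, - 75.24,  -  61, - 34/19, 2 , 20/7,14, 30,43]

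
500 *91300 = 45650000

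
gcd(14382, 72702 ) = 18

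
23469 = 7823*3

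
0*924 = 0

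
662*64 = 42368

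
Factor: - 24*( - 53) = 1272 = 2^3*3^1 * 53^1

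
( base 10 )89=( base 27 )38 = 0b1011001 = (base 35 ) 2j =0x59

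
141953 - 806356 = -664403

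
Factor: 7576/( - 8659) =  - 2^3*7^(  -  1 )*947^1*1237^( - 1 )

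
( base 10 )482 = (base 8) 742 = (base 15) 222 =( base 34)e6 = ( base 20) 142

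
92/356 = 23/89  =  0.26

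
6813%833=149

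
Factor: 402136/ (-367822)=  - 668/611 =-2^2*13^( - 1) *47^ ( - 1) * 167^1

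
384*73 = 28032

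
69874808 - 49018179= 20856629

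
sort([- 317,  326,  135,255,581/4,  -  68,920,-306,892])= [ - 317, - 306,- 68, 135 , 581/4,255, 326,892 , 920]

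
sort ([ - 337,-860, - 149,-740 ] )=[ - 860, - 740,-337, - 149]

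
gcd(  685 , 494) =1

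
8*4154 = 33232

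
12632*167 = 2109544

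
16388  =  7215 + 9173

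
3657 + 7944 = 11601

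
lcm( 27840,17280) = 501120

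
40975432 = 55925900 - 14950468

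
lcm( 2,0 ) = 0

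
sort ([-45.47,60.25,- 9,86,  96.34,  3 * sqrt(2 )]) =[- 45.47,  -  9 , 3*sqrt (2),60.25,  86, 96.34]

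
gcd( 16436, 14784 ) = 28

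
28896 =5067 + 23829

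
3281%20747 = 3281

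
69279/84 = 824 + 3/4 = 824.75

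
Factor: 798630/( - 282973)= - 2^1  *  3^1 * 5^1 * 7^1*3803^1 * 282973^ ( - 1)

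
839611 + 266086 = 1105697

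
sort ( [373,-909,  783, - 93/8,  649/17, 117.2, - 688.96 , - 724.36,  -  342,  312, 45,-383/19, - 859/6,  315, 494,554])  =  [ - 909,-724.36,-688.96, - 342, - 859/6, - 383/19,-93/8, 649/17,45,117.2 , 312, 315,  373, 494, 554, 783 ]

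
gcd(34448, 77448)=8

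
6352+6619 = 12971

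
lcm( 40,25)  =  200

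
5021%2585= 2436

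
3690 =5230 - 1540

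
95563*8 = 764504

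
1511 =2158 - 647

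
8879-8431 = 448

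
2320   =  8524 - 6204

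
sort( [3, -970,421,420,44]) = [  -  970,3,44 , 420, 421 ]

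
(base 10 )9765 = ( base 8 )23045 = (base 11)7378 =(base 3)111101200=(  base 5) 303030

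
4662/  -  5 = - 4662/5=-932.40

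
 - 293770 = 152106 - 445876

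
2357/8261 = 2357/8261 = 0.29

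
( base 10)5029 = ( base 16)13A5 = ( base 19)DHD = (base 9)6807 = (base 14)1b93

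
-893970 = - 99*9030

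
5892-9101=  - 3209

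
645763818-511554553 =134209265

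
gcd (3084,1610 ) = 2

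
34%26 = 8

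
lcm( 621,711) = 49059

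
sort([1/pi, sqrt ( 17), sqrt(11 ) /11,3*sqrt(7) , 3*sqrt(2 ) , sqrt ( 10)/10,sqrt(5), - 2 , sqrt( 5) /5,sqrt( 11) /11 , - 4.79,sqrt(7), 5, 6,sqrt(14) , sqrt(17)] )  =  [-4.79 , - 2  ,  sqrt(11)/11,sqrt(11 ) /11, sqrt(10 )/10,1/pi, sqrt ( 5 ) /5,sqrt(5), sqrt(7),sqrt( 14 ), sqrt(17 ),sqrt(17),3*sqrt(2) , 5, 6, 3*sqrt(7) ] 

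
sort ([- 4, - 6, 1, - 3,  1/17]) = [ - 6 , - 4, - 3,1/17,1 ]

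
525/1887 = 175/629= 0.28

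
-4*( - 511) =2044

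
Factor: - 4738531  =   - 7^1*151^1*4483^1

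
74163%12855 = 9888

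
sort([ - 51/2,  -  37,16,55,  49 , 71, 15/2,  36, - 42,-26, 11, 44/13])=[-42 , - 37 , - 26,-51/2, 44/13,15/2, 11 , 16,36, 49, 55 , 71]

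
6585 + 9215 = 15800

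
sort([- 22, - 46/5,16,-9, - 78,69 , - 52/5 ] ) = [ - 78 , - 22, - 52/5, - 46/5,-9,16,69]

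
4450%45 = 40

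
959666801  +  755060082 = 1714726883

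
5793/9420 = 1931/3140 = 0.61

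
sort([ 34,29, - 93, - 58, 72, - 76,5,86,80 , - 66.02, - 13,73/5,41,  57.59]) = [ - 93, - 76, - 66.02, - 58, - 13,5,73/5 , 29, 34,41, 57.59, 72, 80,86 ] 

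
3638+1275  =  4913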